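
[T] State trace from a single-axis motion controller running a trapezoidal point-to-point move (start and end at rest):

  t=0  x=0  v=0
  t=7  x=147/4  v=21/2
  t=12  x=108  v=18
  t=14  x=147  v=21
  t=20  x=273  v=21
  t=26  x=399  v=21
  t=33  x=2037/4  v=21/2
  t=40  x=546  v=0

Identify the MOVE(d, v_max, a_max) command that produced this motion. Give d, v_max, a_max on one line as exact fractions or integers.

d=546 v_max=21 a_max=3/2

final state: t=40, x=546, v=0 → d = 546
a_max = (21/2−0)/(7−0) = 3/2
max v = 21 over t∈[14,26] → v_max = 21
check: 21·(14+12) = 546 ✓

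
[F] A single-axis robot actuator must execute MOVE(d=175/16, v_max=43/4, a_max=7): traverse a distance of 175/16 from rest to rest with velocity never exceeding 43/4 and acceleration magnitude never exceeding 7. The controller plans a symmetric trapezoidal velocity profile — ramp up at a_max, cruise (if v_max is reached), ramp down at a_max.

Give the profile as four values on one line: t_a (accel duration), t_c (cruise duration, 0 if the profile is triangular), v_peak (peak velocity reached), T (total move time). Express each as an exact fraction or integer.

v_max²/a_max = (43/4)²/7 = 1849/112
175/16 < 1849/112 → triangular
v_peak = √(175/16·7) = √(1225/16) = 35/4
t_a = (35/4)/7 = 5/4; t_c = 0
T = 2·5/4 = 5/2

t_a=5/4 t_c=0 v_peak=35/4 T=5/2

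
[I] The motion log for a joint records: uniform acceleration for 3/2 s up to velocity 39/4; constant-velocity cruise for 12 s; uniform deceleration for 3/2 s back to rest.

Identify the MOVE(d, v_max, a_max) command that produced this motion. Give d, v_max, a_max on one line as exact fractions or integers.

a_max = (39/4)/(3/2) = 13/2
d_a = ½·39/4·3/2 = 117/16; d_c = 39/4·12 = 117
d = 2·117/16 + 117 = 1053/8
t_c = 12 > 0 so v_max = 39/4

d=1053/8 v_max=39/4 a_max=13/2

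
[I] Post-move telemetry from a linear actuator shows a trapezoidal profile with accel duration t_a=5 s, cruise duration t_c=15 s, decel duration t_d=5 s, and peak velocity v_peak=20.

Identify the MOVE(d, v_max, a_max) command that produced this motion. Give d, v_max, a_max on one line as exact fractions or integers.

a_max = 20/5 = 4
d_a = ½·20·5 = 50; d_c = 20·15 = 300
d = 2·50 + 300 = 400
t_c = 15 > 0 ⇒ limit active, v_max = 20

d=400 v_max=20 a_max=4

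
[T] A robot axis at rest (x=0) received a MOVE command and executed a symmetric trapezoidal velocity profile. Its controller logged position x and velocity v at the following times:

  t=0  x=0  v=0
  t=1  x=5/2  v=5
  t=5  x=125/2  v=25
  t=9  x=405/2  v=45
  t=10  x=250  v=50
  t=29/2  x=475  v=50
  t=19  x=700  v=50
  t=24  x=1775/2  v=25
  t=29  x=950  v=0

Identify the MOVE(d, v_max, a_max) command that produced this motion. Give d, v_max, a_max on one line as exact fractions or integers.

final state: t=29, x=950, v=0 → d = 950
a_max = (5−0)/(1−0) = 5
max v = 50 over t∈[10,19] → v_max = 50
check: 50·(10+9) = 950 ✓

d=950 v_max=50 a_max=5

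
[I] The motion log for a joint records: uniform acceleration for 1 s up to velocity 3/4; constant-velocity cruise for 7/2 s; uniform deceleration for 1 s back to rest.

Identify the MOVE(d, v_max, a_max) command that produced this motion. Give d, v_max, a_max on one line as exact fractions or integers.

a_max = (3/4)/1 = 3/4
d_a = ½·3/4·1 = 3/8; d_c = 3/4·7/2 = 21/8
d = 2·3/8 + 21/8 = 27/8
t_c = 7/2 > 0 so v_max = 3/4

d=27/8 v_max=3/4 a_max=3/4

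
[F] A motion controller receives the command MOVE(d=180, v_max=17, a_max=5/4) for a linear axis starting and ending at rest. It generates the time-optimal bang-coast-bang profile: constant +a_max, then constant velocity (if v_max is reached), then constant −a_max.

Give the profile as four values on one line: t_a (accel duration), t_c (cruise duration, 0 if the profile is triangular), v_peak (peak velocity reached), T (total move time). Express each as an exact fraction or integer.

t_a=12 t_c=0 v_peak=15 T=24

v_max²/a_max = 17²/(5/4) = 1156/5
180 < 1156/5 ⇒ no cruise
v_peak = √(180·5/4) = √225 = 15
t_a = 15/(5/4) = 12; t_c = 0
T = 2·12 = 24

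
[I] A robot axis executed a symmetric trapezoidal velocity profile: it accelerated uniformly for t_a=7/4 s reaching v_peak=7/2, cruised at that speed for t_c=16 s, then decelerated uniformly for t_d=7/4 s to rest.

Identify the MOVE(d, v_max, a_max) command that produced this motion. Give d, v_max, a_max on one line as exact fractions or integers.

a_max = (7/2)/(7/4) = 2
d_a = ½·7/2·7/4 = 49/16; d_c = 7/2·16 = 56
d = 2·49/16 + 56 = 497/8
t_c = 16 > 0 so v_max = 7/2

d=497/8 v_max=7/2 a_max=2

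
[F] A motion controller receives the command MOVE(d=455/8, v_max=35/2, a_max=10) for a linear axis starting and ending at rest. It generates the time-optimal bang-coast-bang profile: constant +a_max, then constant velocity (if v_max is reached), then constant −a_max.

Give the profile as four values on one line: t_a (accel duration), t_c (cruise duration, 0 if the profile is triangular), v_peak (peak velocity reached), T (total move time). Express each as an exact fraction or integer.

t_a=7/4 t_c=3/2 v_peak=35/2 T=5

vₘ²/aₘ = (35/2)²/10 = 245/8
455/8 ≥ 245/8 → trapezoidal
t_a = (35/2)/10 = 7/4; v_peak = 35/2
d_cruise = 455/8 − 245/8 = 105/4; t_c = (105/4)/(35/2) = 3/2
T = 2·7/4 + 3/2 = 5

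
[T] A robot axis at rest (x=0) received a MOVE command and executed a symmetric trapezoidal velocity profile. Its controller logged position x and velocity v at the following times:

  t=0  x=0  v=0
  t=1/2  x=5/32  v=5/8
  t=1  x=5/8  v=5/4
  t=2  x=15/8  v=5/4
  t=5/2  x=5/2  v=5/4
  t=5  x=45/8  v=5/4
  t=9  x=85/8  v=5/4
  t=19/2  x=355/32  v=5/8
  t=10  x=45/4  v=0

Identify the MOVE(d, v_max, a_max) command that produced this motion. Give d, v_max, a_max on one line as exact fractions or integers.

final state: t=10, x=45/4, v=0 → d = 45/4
a_max = (5/8−0)/(1/2−0) = 5/4
max v = 5/4 over t∈[1,9] → v_max = 5/4
check: 5/4·(1+8) = 45/4 ✓

d=45/4 v_max=5/4 a_max=5/4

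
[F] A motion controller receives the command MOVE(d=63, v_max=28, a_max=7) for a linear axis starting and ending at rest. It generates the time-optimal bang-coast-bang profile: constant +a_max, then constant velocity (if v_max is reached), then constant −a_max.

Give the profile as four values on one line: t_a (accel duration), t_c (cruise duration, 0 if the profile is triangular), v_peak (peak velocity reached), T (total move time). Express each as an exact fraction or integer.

v_max²/a_max = 28²/7 = 112
63 < 112 ⇒ no cruise
v_peak = √(63·7) = √441 = 21
t_a = 21/7 = 3; t_c = 0
T = 2·3 = 6

t_a=3 t_c=0 v_peak=21 T=6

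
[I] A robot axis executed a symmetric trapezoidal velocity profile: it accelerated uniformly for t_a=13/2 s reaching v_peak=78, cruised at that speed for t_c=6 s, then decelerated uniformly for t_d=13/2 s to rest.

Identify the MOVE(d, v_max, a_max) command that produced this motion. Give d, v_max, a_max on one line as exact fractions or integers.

a_max = 78/(13/2) = 12
d_a = ½·78·13/2 = 507/2; d_c = 78·6 = 468
d = 2·507/2 + 468 = 975
t_c = 6 > 0 ⇒ limit active, v_max = 78

d=975 v_max=78 a_max=12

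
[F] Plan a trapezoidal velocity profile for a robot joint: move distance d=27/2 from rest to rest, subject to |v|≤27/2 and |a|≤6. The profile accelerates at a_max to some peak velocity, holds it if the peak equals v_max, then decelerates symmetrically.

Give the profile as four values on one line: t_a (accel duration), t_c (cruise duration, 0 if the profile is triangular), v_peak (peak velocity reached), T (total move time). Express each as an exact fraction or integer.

(v_max)²/a_max = (27/2)²/6 = 243/8
27/2 < 243/8 ⇒ no cruise
v_peak = √(27/2·6) = √81 = 9
t_a = 9/6 = 3/2; t_c = 0
T = 2·3/2 = 3

t_a=3/2 t_c=0 v_peak=9 T=3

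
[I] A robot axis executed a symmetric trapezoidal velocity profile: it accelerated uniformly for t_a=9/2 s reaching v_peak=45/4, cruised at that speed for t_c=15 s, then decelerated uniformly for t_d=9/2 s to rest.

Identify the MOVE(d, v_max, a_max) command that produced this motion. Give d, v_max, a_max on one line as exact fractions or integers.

a_max = (45/4)/(9/2) = 5/2
d_a = ½·45/4·9/2 = 405/16; d_c = 45/4·15 = 675/4
d = 2·405/16 + 675/4 = 1755/8
t_c = 15 > 0 ⇒ limit active, v_max = 45/4

d=1755/8 v_max=45/4 a_max=5/2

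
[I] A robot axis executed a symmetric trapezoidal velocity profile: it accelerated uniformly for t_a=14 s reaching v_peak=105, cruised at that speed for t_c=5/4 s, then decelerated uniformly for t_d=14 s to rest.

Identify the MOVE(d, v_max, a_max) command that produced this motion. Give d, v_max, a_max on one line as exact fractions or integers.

a_max = 105/14 = 15/2
d_a = ½·105·14 = 735; d_c = 105·5/4 = 525/4
d = 2·735 + 525/4 = 6405/4
t_c = 5/4 > 0 → v_max = v_peak = 105

d=6405/4 v_max=105 a_max=15/2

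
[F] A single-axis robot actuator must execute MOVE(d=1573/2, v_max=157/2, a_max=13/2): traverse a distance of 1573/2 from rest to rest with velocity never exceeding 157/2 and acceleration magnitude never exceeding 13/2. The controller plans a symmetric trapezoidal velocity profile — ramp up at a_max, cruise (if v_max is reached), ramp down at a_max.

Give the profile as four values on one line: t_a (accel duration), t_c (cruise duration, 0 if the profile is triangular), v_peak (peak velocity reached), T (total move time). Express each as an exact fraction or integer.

t_a=11 t_c=0 v_peak=143/2 T=22

v_max²/a_max = (157/2)²/(13/2) = 24649/26
1573/2 < 24649/26 ⇒ no cruise
v_peak = √(1573/2·13/2) = √(20449/4) = 143/2
t_a = (143/2)/(13/2) = 11; t_c = 0
T = 2·11 = 22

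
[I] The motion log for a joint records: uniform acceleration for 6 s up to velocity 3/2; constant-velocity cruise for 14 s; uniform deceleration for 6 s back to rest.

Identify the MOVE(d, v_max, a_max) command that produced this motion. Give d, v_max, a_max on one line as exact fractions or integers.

a_max = (3/2)/6 = 1/4
d_a = ½·3/2·6 = 9/2; d_c = 3/2·14 = 21
d = 2·9/2 + 21 = 30
t_c = 14 > 0 so v_max = 3/2

d=30 v_max=3/2 a_max=1/4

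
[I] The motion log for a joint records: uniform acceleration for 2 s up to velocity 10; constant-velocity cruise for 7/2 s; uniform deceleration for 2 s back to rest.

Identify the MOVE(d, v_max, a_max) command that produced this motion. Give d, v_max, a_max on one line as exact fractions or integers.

a_max = 10/2 = 5
d_a = ½·10·2 = 10; d_c = 10·7/2 = 35
d = 2·10 + 35 = 55
t_c = 7/2 > 0 → v_max = v_peak = 10

d=55 v_max=10 a_max=5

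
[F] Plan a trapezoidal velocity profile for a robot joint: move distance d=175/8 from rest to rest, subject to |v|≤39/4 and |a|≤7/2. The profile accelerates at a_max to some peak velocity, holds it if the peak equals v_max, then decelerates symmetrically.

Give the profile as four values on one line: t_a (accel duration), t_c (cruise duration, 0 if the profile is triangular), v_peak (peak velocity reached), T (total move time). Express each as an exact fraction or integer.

(v_max)²/a_max = (39/4)²/(7/2) = 1521/56
175/8 < 1521/56 so t_c = 0
v_peak = √(175/8·7/2) = √(1225/16) = 35/4
t_a = (35/4)/(7/2) = 5/2; t_c = 0
T = 2·5/2 = 5

t_a=5/2 t_c=0 v_peak=35/4 T=5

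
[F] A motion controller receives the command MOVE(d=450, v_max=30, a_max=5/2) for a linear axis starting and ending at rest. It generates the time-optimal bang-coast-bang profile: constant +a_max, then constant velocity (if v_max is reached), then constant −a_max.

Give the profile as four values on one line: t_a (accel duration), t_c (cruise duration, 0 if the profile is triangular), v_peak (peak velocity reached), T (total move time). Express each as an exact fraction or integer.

vₘ²/aₘ = 30²/(5/2) = 360
450 ≥ 360 → trapezoidal
t_a = 30/(5/2) = 12; v_peak = 30
d_cruise = 450 − 360 = 90; t_c = 90/30 = 3
T = 2·12 + 3 = 27

t_a=12 t_c=3 v_peak=30 T=27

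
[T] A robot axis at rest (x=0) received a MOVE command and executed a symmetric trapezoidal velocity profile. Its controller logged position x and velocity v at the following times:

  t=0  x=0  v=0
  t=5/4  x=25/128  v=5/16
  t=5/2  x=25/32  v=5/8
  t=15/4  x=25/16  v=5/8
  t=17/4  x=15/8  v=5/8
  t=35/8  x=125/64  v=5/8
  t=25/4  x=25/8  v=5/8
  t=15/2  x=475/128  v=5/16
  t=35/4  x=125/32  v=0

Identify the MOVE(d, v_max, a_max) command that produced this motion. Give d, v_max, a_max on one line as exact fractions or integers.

final state: t=35/4, x=125/32, v=0 → d = 125/32
a_max = (5/16−0)/(5/4−0) = 1/4
max v = 5/8 over t∈[5/2,25/4] → v_max = 5/8
check: 5/8·(5/2+15/4) = 125/32 ✓

d=125/32 v_max=5/8 a_max=1/4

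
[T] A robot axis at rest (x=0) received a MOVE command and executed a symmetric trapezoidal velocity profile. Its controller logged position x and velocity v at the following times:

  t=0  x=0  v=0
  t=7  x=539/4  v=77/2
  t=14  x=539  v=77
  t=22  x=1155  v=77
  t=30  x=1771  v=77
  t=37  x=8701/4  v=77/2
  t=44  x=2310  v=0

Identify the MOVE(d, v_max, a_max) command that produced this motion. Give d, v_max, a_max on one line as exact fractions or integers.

final state: t=44, x=2310, v=0 → d = 2310
a_max = (77/2−0)/(7−0) = 11/2
max v = 77 over t∈[14,30] → v_max = 77
check: 77·(14+16) = 2310 ✓

d=2310 v_max=77 a_max=11/2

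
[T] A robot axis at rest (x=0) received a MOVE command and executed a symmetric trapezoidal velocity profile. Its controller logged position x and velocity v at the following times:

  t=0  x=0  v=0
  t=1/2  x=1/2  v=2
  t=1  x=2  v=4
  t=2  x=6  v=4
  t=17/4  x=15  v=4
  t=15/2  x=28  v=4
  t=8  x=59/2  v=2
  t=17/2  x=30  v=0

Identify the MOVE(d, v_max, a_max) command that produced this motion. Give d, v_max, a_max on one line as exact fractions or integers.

d=30 v_max=4 a_max=4

final state: t=17/2, x=30, v=0 → d = 30
a_max = (2−0)/(1/2−0) = 4
max v = 4 over t∈[1,15/2] → v_max = 4
check: 4·(1+13/2) = 30 ✓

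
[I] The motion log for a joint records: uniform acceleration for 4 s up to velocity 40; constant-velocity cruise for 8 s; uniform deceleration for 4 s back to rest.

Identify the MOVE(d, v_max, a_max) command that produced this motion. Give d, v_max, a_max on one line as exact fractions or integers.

d=480 v_max=40 a_max=10

a_max = 40/4 = 10
d_a = ½·40·4 = 80; d_c = 40·8 = 320
d = 2·80 + 320 = 480
t_c = 8 > 0 → v_max = v_peak = 40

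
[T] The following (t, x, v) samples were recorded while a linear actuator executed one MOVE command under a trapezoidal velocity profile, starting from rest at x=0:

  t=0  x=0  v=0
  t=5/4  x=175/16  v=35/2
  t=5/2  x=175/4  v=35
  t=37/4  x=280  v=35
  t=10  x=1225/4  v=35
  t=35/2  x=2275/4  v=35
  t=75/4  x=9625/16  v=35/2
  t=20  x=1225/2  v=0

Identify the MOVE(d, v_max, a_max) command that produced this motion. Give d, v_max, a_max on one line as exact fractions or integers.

final state: t=20, x=1225/2, v=0 → d = 1225/2
a_max = (35/2−0)/(5/4−0) = 14
max v = 35 over t∈[5/2,35/2] → v_max = 35
check: 35·(5/2+15) = 1225/2 ✓

d=1225/2 v_max=35 a_max=14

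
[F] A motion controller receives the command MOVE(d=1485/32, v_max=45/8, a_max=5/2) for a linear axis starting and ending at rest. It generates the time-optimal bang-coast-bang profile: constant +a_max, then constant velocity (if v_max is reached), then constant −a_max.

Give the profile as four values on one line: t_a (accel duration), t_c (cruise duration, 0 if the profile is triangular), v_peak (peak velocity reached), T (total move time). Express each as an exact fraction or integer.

(v_max)²/a_max = (45/8)²/(5/2) = 405/32
1485/32 ≥ 405/32 ⇒ cruise phase
t_a = (45/8)/(5/2) = 9/4; v_peak = 45/8
d_cruise = 1485/32 − 405/32 = 135/4; t_c = (135/4)/(45/8) = 6
T = 2·9/4 + 6 = 21/2

t_a=9/4 t_c=6 v_peak=45/8 T=21/2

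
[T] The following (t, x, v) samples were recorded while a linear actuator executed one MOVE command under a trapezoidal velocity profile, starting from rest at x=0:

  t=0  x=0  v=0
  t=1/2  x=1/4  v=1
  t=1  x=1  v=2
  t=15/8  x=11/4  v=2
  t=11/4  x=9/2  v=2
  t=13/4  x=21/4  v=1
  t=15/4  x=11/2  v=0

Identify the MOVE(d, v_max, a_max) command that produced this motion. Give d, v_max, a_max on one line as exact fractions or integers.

d=11/2 v_max=2 a_max=2

final state: t=15/4, x=11/2, v=0 → d = 11/2
a_max = (1−0)/(1/2−0) = 2
max v = 2 over t∈[1,11/4] → v_max = 2
check: 2·(1+7/4) = 11/2 ✓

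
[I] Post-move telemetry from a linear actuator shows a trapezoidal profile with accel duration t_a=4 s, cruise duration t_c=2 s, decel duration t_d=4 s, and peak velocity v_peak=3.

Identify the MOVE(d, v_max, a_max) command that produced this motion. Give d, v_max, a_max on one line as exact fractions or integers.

d=18 v_max=3 a_max=3/4

a_max = 3/4
d_a = ½·3·4 = 6; d_c = 3·2 = 6
d = 2·6 + 6 = 18
t_c = 2 > 0 so v_max = 3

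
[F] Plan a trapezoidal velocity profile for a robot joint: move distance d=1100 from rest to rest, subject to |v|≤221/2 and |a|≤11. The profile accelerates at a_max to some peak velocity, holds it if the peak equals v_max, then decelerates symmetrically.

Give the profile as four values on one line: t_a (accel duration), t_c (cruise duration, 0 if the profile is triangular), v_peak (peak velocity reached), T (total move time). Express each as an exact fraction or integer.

vₘ²/aₘ = (221/2)²/11 = 48841/44
1100 < 48841/44 → triangular
v_peak = √(1100·11) = √12100 = 110
t_a = 110/11 = 10; t_c = 0
T = 2·10 = 20

t_a=10 t_c=0 v_peak=110 T=20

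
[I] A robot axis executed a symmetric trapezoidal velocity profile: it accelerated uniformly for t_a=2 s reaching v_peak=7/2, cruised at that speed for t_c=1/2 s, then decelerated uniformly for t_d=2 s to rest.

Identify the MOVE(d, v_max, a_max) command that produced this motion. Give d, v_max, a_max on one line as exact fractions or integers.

d=35/4 v_max=7/2 a_max=7/4

a_max = (7/2)/2 = 7/4
d_a = ½·7/2·2 = 7/2; d_c = 7/2·1/2 = 7/4
d = 2·7/2 + 7/4 = 35/4
t_c = 1/2 > 0 so v_max = 7/2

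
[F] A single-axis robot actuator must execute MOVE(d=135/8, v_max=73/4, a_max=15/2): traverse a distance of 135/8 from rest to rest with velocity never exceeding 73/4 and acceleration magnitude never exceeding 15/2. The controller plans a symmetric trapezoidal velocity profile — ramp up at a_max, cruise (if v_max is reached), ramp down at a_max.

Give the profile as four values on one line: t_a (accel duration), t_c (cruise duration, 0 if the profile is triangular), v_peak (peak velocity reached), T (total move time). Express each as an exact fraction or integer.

t_a=3/2 t_c=0 v_peak=45/4 T=3

v_max²/a_max = (73/4)²/(15/2) = 5329/120
135/8 < 5329/120 ⇒ no cruise
v_peak = √(135/8·15/2) = √(2025/16) = 45/4
t_a = (45/4)/(15/2) = 3/2; t_c = 0
T = 2·3/2 = 3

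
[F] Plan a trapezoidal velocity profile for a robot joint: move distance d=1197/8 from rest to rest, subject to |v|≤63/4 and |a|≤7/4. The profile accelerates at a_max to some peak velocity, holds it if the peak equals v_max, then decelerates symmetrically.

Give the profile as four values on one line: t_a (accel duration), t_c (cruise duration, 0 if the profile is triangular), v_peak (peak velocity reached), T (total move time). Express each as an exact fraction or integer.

t_a=9 t_c=1/2 v_peak=63/4 T=37/2

vₘ²/aₘ = (63/4)²/(7/4) = 567/4
1197/8 ≥ 567/4 ⇒ cruise phase
t_a = (63/4)/(7/4) = 9; v_peak = 63/4
d_cruise = 1197/8 − 567/4 = 63/8; t_c = (63/8)/(63/4) = 1/2
T = 2·9 + 1/2 = 37/2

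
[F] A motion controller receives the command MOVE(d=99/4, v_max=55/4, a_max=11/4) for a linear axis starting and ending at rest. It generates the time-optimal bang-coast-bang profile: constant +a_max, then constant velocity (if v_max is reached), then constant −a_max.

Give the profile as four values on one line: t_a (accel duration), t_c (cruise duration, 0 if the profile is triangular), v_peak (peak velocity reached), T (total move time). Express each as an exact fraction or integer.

t_a=3 t_c=0 v_peak=33/4 T=6

v_max²/a_max = (55/4)²/(11/4) = 275/4
99/4 < 275/4 → triangular
v_peak = √(99/4·11/4) = √(1089/16) = 33/4
t_a = (33/4)/(11/4) = 3; t_c = 0
T = 2·3 = 6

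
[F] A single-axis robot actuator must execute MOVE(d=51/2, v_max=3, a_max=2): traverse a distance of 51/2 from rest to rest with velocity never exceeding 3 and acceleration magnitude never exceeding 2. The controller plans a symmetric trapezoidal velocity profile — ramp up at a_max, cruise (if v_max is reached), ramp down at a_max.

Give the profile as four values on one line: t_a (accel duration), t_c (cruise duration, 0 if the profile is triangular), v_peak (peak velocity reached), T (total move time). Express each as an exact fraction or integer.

t_a=3/2 t_c=7 v_peak=3 T=10

v_max²/a_max = 3²/2 = 9/2
51/2 ≥ 9/2 → trapezoidal
t_a = 3/2; v_peak = 3
d_cruise = 51/2 − 9/2 = 21; t_c = 21/3 = 7
T = 2·3/2 + 7 = 10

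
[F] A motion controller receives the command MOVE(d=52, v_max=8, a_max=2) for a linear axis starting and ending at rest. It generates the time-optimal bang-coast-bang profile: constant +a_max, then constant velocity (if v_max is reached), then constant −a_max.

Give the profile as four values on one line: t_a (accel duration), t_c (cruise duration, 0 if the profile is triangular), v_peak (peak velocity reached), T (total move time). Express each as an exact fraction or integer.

vₘ²/aₘ = 8²/2 = 32
52 ≥ 32 so v_max reached
t_a = 8/2 = 4; v_peak = 8
d_cruise = 52 − 32 = 20; t_c = 20/8 = 5/2
T = 2·4 + 5/2 = 21/2

t_a=4 t_c=5/2 v_peak=8 T=21/2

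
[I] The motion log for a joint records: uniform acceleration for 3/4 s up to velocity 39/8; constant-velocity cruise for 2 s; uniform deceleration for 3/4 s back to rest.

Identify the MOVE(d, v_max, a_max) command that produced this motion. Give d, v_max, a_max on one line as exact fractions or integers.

a_max = (39/8)/(3/4) = 13/2
d_a = ½·39/8·3/4 = 117/64; d_c = 39/8·2 = 39/4
d = 2·117/64 + 39/4 = 429/32
t_c = 2 > 0 so v_max = 39/8

d=429/32 v_max=39/8 a_max=13/2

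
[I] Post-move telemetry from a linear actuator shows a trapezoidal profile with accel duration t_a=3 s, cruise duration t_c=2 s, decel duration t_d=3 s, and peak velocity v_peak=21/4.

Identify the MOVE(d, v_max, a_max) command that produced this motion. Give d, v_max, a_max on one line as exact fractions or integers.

d=105/4 v_max=21/4 a_max=7/4

a_max = (21/4)/3 = 7/4
d_a = ½·21/4·3 = 63/8; d_c = 21/4·2 = 21/2
d = 2·63/8 + 21/2 = 105/4
t_c = 2 > 0 so v_max = 21/4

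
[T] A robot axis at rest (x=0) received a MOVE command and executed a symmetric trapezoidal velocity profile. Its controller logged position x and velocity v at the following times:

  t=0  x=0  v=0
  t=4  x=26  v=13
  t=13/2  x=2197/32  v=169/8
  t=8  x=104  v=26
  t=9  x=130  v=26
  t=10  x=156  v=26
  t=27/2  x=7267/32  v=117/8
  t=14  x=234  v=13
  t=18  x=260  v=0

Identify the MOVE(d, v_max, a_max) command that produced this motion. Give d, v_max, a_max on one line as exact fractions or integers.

d=260 v_max=26 a_max=13/4

final state: t=18, x=260, v=0 → d = 260
a_max = (13−0)/(4−0) = 13/4
max v = 26 over t∈[8,10] → v_max = 26
check: 26·(8+2) = 260 ✓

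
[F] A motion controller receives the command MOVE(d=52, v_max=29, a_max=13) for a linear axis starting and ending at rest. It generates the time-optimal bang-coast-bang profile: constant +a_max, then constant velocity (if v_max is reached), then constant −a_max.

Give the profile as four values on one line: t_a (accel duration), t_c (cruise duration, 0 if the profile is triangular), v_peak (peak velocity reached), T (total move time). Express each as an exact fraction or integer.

t_a=2 t_c=0 v_peak=26 T=4

(v_max)²/a_max = 29²/13 = 841/13
52 < 841/13 → triangular
v_peak = √(52·13) = √676 = 26
t_a = 26/13 = 2; t_c = 0
T = 2·2 = 4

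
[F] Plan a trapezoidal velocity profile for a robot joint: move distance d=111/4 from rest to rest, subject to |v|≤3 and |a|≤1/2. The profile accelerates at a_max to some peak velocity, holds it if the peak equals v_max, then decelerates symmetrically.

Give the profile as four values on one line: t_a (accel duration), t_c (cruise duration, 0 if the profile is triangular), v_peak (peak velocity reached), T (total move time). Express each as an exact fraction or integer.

vₘ²/aₘ = 3²/(1/2) = 18
111/4 ≥ 18 so v_max reached
t_a = 3/(1/2) = 6; v_peak = 3
d_cruise = 111/4 − 18 = 39/4; t_c = (39/4)/3 = 13/4
T = 2·6 + 13/4 = 61/4

t_a=6 t_c=13/4 v_peak=3 T=61/4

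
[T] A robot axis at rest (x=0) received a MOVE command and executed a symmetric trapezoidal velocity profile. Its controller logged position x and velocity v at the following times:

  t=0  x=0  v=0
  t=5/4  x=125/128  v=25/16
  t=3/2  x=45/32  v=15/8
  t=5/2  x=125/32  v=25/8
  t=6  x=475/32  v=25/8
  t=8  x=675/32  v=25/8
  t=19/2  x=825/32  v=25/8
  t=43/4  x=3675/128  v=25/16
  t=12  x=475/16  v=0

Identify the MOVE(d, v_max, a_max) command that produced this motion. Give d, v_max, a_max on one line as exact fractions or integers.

final state: t=12, x=475/16, v=0 → d = 475/16
a_max = (25/16−0)/(5/4−0) = 5/4
max v = 25/8 over t∈[5/2,19/2] → v_max = 25/8
check: 25/8·(5/2+7) = 475/16 ✓

d=475/16 v_max=25/8 a_max=5/4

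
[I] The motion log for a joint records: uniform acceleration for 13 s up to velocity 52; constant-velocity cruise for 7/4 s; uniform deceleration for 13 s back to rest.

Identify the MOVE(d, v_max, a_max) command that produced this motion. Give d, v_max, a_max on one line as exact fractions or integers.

d=767 v_max=52 a_max=4

a_max = 52/13 = 4
d_a = ½·52·13 = 338; d_c = 52·7/4 = 91
d = 2·338 + 91 = 767
t_c = 7/4 > 0 → v_max = v_peak = 52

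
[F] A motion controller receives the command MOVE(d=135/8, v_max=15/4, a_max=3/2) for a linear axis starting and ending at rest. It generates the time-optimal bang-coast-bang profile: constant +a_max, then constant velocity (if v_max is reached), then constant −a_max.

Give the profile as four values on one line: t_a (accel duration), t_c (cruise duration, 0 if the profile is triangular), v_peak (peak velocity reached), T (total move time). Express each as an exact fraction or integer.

t_a=5/2 t_c=2 v_peak=15/4 T=7

v_max²/a_max = (15/4)²/(3/2) = 75/8
135/8 ≥ 75/8 so v_max reached
t_a = (15/4)/(3/2) = 5/2; v_peak = 15/4
d_cruise = 135/8 − 75/8 = 15/2; t_c = (15/2)/(15/4) = 2
T = 2·5/2 + 2 = 7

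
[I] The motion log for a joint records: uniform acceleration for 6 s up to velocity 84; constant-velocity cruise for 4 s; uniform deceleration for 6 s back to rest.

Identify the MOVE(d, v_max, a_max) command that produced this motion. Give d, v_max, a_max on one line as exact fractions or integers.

a_max = 84/6 = 14
d_a = ½·84·6 = 252; d_c = 84·4 = 336
d = 2·252 + 336 = 840
t_c = 4 > 0 → v_max = v_peak = 84

d=840 v_max=84 a_max=14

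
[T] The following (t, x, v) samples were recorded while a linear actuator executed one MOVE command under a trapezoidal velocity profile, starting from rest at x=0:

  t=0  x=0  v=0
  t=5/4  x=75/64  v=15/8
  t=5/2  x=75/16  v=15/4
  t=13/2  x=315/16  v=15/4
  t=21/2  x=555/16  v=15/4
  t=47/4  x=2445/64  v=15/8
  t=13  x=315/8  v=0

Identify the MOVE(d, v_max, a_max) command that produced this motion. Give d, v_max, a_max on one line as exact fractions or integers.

d=315/8 v_max=15/4 a_max=3/2

final state: t=13, x=315/8, v=0 → d = 315/8
a_max = (15/8−0)/(5/4−0) = 3/2
max v = 15/4 over t∈[5/2,21/2] → v_max = 15/4
check: 15/4·(5/2+8) = 315/8 ✓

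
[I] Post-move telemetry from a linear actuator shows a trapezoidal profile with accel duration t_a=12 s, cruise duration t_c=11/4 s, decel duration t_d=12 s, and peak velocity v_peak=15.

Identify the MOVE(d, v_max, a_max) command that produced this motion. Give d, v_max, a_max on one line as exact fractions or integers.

a_max = 15/12 = 5/4
d_a = ½·15·12 = 90; d_c = 15·11/4 = 165/4
d = 2·90 + 165/4 = 885/4
t_c = 11/4 > 0 so v_max = 15

d=885/4 v_max=15 a_max=5/4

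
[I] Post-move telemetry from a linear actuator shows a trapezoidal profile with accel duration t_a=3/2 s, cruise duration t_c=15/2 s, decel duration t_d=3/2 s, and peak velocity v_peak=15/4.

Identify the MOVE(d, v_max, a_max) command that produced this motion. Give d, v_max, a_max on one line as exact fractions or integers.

d=135/4 v_max=15/4 a_max=5/2

a_max = (15/4)/(3/2) = 5/2
d_a = ½·15/4·3/2 = 45/16; d_c = 15/4·15/2 = 225/8
d = 2·45/16 + 225/8 = 135/4
t_c = 15/2 > 0 so v_max = 15/4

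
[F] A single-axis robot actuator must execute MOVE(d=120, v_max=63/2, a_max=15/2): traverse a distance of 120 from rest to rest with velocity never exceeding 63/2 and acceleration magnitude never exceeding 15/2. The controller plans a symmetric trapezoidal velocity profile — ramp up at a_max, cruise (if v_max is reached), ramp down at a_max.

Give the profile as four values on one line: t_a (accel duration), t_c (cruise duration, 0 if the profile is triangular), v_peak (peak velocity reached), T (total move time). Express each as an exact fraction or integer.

t_a=4 t_c=0 v_peak=30 T=8

vₘ²/aₘ = (63/2)²/(15/2) = 1323/10
120 < 1323/10 so t_c = 0
v_peak = √(120·15/2) = √900 = 30
t_a = 30/(15/2) = 4; t_c = 0
T = 2·4 = 8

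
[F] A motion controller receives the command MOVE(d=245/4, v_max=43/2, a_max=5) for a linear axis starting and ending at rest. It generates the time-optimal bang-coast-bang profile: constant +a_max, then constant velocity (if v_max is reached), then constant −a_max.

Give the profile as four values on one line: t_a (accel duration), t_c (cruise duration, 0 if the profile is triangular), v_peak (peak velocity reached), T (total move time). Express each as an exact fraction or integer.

v_max²/a_max = (43/2)²/5 = 1849/20
245/4 < 1849/20 → triangular
v_peak = √(245/4·5) = √(1225/4) = 35/2
t_a = (35/2)/5 = 7/2; t_c = 0
T = 2·7/2 = 7

t_a=7/2 t_c=0 v_peak=35/2 T=7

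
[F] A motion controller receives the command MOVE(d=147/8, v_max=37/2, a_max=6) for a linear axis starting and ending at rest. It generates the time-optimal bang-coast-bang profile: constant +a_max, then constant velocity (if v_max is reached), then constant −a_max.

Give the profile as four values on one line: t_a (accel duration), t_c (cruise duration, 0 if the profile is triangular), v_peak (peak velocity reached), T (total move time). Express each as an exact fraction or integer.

v_max²/a_max = (37/2)²/6 = 1369/24
147/8 < 1369/24 ⇒ no cruise
v_peak = √(147/8·6) = √(441/4) = 21/2
t_a = (21/2)/6 = 7/4; t_c = 0
T = 2·7/4 = 7/2

t_a=7/4 t_c=0 v_peak=21/2 T=7/2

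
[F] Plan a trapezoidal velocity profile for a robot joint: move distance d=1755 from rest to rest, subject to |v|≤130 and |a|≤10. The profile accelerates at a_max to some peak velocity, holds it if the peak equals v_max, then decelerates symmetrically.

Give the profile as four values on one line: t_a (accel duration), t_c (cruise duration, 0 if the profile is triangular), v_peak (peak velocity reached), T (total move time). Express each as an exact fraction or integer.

v_max²/a_max = 130²/10 = 1690
1755 ≥ 1690 ⇒ cruise phase
t_a = 130/10 = 13; v_peak = 130
d_cruise = 1755 − 1690 = 65; t_c = 65/130 = 1/2
T = 2·13 + 1/2 = 53/2

t_a=13 t_c=1/2 v_peak=130 T=53/2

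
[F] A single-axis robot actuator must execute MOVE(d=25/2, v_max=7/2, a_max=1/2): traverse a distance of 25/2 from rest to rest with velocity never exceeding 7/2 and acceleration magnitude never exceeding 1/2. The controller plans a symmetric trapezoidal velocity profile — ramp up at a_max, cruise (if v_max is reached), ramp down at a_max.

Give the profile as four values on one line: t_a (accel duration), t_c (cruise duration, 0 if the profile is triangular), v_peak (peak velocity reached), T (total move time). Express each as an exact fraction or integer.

t_a=5 t_c=0 v_peak=5/2 T=10

vₘ²/aₘ = (7/2)²/(1/2) = 49/2
25/2 < 49/2 so t_c = 0
v_peak = √(25/2·1/2) = √(25/4) = 5/2
t_a = (5/2)/(1/2) = 5; t_c = 0
T = 2·5 = 10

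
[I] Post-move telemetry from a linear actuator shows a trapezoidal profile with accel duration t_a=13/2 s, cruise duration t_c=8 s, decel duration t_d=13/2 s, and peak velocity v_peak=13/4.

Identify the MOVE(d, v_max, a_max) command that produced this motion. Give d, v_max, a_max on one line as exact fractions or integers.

d=377/8 v_max=13/4 a_max=1/2

a_max = (13/4)/(13/2) = 1/2
d_a = ½·13/4·13/2 = 169/16; d_c = 13/4·8 = 26
d = 2·169/16 + 26 = 377/8
t_c = 8 > 0 so v_max = 13/4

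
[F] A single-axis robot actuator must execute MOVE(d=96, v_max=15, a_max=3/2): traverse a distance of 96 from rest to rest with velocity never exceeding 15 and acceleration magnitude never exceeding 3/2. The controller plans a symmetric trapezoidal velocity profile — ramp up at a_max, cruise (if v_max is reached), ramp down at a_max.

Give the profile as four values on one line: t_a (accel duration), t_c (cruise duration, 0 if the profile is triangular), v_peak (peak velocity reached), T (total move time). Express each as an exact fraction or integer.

vₘ²/aₘ = 15²/(3/2) = 150
96 < 150 → triangular
v_peak = √(96·3/2) = √144 = 12
t_a = 12/(3/2) = 8; t_c = 0
T = 2·8 = 16

t_a=8 t_c=0 v_peak=12 T=16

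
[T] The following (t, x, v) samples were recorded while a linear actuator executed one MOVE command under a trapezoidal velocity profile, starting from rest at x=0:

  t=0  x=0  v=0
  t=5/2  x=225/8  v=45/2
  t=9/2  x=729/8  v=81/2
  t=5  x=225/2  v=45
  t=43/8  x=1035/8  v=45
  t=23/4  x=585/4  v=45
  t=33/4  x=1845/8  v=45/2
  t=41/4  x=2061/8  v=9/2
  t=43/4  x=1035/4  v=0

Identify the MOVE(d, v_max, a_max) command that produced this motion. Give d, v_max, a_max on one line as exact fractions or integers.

final state: t=43/4, x=1035/4, v=0 → d = 1035/4
a_max = (45/2−0)/(5/2−0) = 9
max v = 45 over t∈[5,23/4] → v_max = 45
check: 45·(5+3/4) = 1035/4 ✓

d=1035/4 v_max=45 a_max=9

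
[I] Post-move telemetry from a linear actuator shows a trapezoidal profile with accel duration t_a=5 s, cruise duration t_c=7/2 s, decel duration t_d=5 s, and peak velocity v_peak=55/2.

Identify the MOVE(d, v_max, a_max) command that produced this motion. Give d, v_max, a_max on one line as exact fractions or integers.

a_max = (55/2)/5 = 11/2
d_a = ½·55/2·5 = 275/4; d_c = 55/2·7/2 = 385/4
d = 2·275/4 + 385/4 = 935/4
t_c = 7/2 > 0 ⇒ limit active, v_max = 55/2

d=935/4 v_max=55/2 a_max=11/2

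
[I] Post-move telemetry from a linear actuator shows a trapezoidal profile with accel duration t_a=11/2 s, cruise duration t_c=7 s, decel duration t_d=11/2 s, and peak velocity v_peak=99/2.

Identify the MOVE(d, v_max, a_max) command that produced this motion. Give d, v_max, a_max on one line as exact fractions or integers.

a_max = (99/2)/(11/2) = 9
d_a = ½·99/2·11/2 = 1089/8; d_c = 99/2·7 = 693/2
d = 2·1089/8 + 693/2 = 2475/4
t_c = 7 > 0 so v_max = 99/2

d=2475/4 v_max=99/2 a_max=9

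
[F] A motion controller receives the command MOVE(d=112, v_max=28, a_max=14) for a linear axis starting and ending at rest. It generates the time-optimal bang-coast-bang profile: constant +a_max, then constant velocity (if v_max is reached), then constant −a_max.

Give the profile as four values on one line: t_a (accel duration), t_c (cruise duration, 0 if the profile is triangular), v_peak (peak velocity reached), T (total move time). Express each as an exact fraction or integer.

t_a=2 t_c=2 v_peak=28 T=6

(v_max)²/a_max = 28²/14 = 56
112 ≥ 56 → trapezoidal
t_a = 28/14 = 2; v_peak = 28
d_cruise = 112 − 56 = 56; t_c = 56/28 = 2
T = 2·2 + 2 = 6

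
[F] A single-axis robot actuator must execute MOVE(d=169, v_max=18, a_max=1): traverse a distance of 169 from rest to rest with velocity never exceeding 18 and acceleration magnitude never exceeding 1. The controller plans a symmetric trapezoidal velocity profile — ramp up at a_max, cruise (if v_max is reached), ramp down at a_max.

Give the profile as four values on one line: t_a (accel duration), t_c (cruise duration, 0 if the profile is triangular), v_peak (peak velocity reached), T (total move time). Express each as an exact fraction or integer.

v_max²/a_max = 18²/1 = 324
169 < 324 so t_c = 0
v_peak = √(169·1) = √169 = 13
t_a = 13/1 = 13; t_c = 0
T = 2·13 = 26

t_a=13 t_c=0 v_peak=13 T=26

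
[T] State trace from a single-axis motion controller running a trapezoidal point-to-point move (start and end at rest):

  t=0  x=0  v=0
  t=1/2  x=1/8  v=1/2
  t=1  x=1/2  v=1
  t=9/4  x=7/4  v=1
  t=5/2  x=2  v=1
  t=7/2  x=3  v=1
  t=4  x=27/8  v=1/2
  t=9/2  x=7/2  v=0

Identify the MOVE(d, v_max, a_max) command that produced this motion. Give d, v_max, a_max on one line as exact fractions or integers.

final state: t=9/2, x=7/2, v=0 → d = 7/2
a_max = (1/2−0)/(1/2−0) = 1
max v = 1 over t∈[1,7/2] → v_max = 1
check: 1·(1+5/2) = 7/2 ✓

d=7/2 v_max=1 a_max=1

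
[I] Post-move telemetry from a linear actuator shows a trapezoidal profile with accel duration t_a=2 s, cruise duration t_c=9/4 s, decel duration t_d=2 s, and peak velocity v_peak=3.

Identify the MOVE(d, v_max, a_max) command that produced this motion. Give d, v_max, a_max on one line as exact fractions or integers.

a_max = 3/2
d_a = ½·3·2 = 3; d_c = 3·9/4 = 27/4
d = 2·3 + 27/4 = 51/4
t_c = 9/4 > 0 → v_max = v_peak = 3

d=51/4 v_max=3 a_max=3/2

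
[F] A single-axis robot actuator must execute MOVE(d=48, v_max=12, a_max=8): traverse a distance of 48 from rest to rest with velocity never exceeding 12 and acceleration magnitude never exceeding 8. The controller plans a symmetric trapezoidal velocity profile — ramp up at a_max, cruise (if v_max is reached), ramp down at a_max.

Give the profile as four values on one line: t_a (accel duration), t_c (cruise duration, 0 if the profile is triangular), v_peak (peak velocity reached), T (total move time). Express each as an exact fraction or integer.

t_a=3/2 t_c=5/2 v_peak=12 T=11/2

vₘ²/aₘ = 12²/8 = 18
48 ≥ 18 so v_max reached
t_a = 12/8 = 3/2; v_peak = 12
d_cruise = 48 − 18 = 30; t_c = 30/12 = 5/2
T = 2·3/2 + 5/2 = 11/2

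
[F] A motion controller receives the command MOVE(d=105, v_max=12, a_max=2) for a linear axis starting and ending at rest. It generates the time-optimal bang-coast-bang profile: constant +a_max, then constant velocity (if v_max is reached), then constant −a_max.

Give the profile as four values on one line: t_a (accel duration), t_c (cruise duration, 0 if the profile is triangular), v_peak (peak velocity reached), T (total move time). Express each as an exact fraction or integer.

v_max²/a_max = 12²/2 = 72
105 ≥ 72 → trapezoidal
t_a = 12/2 = 6; v_peak = 12
d_cruise = 105 − 72 = 33; t_c = 33/12 = 11/4
T = 2·6 + 11/4 = 59/4

t_a=6 t_c=11/4 v_peak=12 T=59/4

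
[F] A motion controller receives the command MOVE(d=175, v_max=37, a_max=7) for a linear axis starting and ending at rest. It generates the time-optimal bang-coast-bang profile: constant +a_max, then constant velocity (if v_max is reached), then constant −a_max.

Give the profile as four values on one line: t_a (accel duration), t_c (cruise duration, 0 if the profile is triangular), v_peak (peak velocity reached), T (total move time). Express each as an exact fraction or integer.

t_a=5 t_c=0 v_peak=35 T=10

vₘ²/aₘ = 37²/7 = 1369/7
175 < 1369/7 → triangular
v_peak = √(175·7) = √1225 = 35
t_a = 35/7 = 5; t_c = 0
T = 2·5 = 10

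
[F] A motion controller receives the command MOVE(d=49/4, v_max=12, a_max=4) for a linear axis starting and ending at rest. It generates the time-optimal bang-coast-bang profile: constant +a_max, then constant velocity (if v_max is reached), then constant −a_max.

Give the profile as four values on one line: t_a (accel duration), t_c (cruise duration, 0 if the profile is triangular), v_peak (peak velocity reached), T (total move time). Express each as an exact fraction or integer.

t_a=7/4 t_c=0 v_peak=7 T=7/2

vₘ²/aₘ = 12²/4 = 36
49/4 < 36 so t_c = 0
v_peak = √(49/4·4) = √49 = 7
t_a = 7/4; t_c = 0
T = 2·7/4 = 7/2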